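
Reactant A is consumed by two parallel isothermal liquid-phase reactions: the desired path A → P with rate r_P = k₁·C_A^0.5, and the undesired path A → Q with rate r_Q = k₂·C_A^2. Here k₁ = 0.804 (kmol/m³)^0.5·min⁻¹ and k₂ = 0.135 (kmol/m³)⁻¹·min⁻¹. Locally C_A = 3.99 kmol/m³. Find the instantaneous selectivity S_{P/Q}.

S_{P/Q} = r_P/r_Q = (k₁·C_A^0.5)/(k₂·C_A^2) = (k₁/k₂)·C_A^-1.5.
= (0.804×3.990^0.5) / (0.135×3.990^2) = 1.606/2.149 = 0.747.

0.747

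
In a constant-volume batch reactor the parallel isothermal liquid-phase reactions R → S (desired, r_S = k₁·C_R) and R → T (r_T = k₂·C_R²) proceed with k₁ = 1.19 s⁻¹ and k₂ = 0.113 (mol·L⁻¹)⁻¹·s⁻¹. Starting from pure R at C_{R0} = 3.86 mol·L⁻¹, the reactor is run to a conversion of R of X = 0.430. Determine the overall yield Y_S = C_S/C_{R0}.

C_R = C_{R0}(1−X) = 2.200 mol·L⁻¹.
Along a PFR/batch, dC_S/dC_R = −r_S/(r_S+r_T) = −k₁/(k₁+k₂·C_R).
Integrating from C_{R0} to C_R: C_S = (1.19/0.113)·ln[(1.19+0.113·3.86)/(1.19+0.113·2.20)] = 10.53·ln(1.626/1.439) = 1.291 mol·L⁻¹.
Y_S = C_S/C_{R0} = 1.291/3.86 = 0.334.

0.334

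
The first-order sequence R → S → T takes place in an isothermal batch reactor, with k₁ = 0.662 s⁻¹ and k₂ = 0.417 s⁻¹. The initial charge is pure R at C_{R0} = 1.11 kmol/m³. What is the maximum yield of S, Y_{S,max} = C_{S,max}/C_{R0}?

0.455

For a first-order series the maximum intermediate yield is C_{S,max}/C_{R0} = (k₁/k₂)^[k₂/(k₂−k₁)].
= (0.662/0.417)^(0.417/(0.417−0.662)) = (1.588)^(-1.702) = 0.4554.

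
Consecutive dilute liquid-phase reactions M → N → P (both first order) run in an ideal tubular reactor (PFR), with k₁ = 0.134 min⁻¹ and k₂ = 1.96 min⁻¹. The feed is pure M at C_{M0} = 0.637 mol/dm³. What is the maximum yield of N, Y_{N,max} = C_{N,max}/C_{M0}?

For a first-order series the maximum intermediate yield is C_{N,max}/C_{M0} = (k₁/k₂)^[k₂/(k₂−k₁)].
= (0.134/1.96)^(1.96/(1.96−0.134)) = (0.06837)^(1.073) = 0.05615.

0.0561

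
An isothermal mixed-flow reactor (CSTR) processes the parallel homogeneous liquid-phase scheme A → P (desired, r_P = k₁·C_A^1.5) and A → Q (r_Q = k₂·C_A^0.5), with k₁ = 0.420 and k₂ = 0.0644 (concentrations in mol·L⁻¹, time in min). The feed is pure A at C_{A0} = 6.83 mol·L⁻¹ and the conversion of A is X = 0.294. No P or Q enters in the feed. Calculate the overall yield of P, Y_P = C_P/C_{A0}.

0.285

Exit C_A = C_{A0}(1−X) = 6.83×0.706 = 4.822 mol·L⁻¹.
In a CSTR the entire volume is at exit conditions, so r_P = 0.420×4.822^1.5 = 4.447 and r_Q = 0.0644×4.822^0.5 = 0.1414.
Fraction of consumed A going to P: r_P/(r_P+r_Q) = 0.9692.
C_P = 0.9692·C_{A0}·X = 0.9692×6.83×0.294 = 1.95 mol·L⁻¹; Y_P = C_P/C_{A0} = 0.285.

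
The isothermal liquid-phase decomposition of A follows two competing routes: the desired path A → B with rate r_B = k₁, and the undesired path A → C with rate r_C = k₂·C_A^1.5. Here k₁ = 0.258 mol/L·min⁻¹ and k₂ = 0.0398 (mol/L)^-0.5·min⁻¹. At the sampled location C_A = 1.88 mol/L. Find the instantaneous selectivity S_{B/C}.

S_{B/C} = r_B/r_C = (k₁)/(k₂·C_A^1.5) = (k₁/k₂)·C_A^-1.5.
= (0.258) / (0.0398×1.880^1.5) = 0.2580/0.1026 = 2.51.
The undesired path is higher order in A, so low C_A (CSTR or dilute feed) favours B.

2.51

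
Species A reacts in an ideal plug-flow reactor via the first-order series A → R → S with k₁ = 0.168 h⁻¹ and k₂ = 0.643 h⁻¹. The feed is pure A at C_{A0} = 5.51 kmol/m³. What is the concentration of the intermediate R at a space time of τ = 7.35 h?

0.550 kmol/m³

The intermediate concentration in a first-order A→B→C sequence is C_R = k₁C_{A0}(e^(−k₁τ) − e^(−k₂τ))/(k₂−k₁).
e^(−k₁τ) = e^(−0.168×7.35) = e^(−1.235) = 0.2909; e^(−k₂τ) = e^(−4.726) = 0.008861.
C_R = 0.168×5.51/(0.643−0.168) × (0.2909−0.008861) = 1.949×0.2820 = 0.5496 kmol/m³.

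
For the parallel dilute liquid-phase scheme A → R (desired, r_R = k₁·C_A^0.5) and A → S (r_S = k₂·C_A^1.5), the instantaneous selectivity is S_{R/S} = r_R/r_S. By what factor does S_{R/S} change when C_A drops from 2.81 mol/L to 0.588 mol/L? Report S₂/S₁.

4.78

S_{R/S} = (k₁/k₂)·C_A⁻¹, so S₂/S₁ = (C_{A,2}/C_{A,1})⁻¹.
= 2.81/0.588 = 4.78.
Selectivity toward R rises as C_A falls — low-concentration operation is favoured.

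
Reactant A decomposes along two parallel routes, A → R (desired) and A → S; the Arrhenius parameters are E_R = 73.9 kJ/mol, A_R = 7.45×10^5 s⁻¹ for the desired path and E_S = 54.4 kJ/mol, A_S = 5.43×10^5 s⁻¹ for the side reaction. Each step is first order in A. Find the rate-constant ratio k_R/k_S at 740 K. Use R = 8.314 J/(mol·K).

Since both paths have the same order in A, the concentration cancels and S_{R/S} = k_R/k_S = (A_R/A_S)·exp[(E_S−E_R)/(RT)].
(E_S−E_R)/(RT) = (54.4−73.9)×10³/(8.314×740) = -19500/6152 = -3.170.
k_R/k_S = (7.45×10^5/5.43×10^5)·exp(-3.170) = 1.372 × 0.04202 = 0.0577.

0.0577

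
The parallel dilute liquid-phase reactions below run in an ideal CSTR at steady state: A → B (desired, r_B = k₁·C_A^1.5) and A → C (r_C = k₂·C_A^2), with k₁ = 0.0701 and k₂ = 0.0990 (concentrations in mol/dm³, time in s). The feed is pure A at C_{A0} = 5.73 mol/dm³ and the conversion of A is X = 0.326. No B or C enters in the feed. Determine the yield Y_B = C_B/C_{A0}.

Exit C_A = C_{A0}(1−X) = 5.73×0.674 = 3.862 mol/dm³.
A CSTR operates uniformly at the exit composition, giving r_B = 0.5320 and r_C = 1.477 (each k·C_A^n at C_A = 3.862).
Fraction of consumed A going to B: r_B/(r_B+r_C) = 0.2649.
C_B = 0.2649·C_{A0}·X = 0.2649×5.73×0.326 = 0.495 mol/dm³; Y_B = C_B/C_{A0} = 0.0863.

0.0863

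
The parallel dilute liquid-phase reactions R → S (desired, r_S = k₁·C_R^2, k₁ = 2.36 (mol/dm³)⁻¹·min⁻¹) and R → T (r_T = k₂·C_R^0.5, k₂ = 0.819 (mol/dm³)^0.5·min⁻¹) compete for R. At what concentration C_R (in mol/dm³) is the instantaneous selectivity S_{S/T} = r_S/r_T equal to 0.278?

S_{S/T} = (k₁/k₂)·C_R^1.5 ⇒ C_R = (S·k₂/k₁)^(1/1.5).
= (0.278×0.819/2.36)^(0.6667) = (0.09648)^(0.6667) = 0.210 mol/dm³.

0.210 mol/dm³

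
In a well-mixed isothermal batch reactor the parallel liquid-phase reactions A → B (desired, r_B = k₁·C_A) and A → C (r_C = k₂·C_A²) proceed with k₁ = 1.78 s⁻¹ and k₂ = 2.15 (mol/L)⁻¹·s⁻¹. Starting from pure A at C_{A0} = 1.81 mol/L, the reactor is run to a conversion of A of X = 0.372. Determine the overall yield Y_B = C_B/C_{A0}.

0.135

C_A = C_{A0}(1−X) = 1.137 mol/L.
Along a PFR/batch, dC_B/dC_A = −r_B/(r_B+r_C) = −k₁/(k₁+k₂·C_A).
Integrating from C_{A0} to C_A: C_B = (1.78/2.15)·ln[(1.78+2.15·1.81)/(1.78+2.15·1.14)] = 0.8279·ln(5.671/4.224) = 0.2440 mol/L.
Y_B = C_B/C_{A0} = 0.2440/1.81 = 0.135.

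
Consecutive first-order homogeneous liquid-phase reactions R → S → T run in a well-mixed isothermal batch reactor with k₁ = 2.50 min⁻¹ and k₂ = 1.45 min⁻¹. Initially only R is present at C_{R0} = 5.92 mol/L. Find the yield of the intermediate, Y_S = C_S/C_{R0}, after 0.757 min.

0.436

Solving the coupled first-order balances gives C_S(t) = [k₁/(k₂−k₁)]·C_{R0}·(e^(−k₁t) − e^(−k₂t)).
e^(−k₁t) = e^(−2.50×0.757) = e^(−1.893) = 0.1507; e^(−k₂t) = e^(−1.098) = 0.3337.
C_S = 2.50×5.92/(1.45−2.50) × (0.1507−0.3337) = (-14.10)×(-0.1830) = 2.579 mol/L.
Y_S = C_S/C_{R0} = 2.579/5.92 = 0.436.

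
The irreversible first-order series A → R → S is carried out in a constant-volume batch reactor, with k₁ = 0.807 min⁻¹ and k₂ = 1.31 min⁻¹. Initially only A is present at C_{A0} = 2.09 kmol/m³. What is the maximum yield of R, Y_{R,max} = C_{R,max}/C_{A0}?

Evaluating C_R at t_opt = ln(k₂/k₁)/(k₂−k₁) gives C_{R,max}/C_{A0} = (k₁/k₂)^[k₂/(k₂−k₁)].
= (0.807/1.31)^(1.31/(1.31−0.807)) = (0.6160)^(2.604) = 0.2832.

0.283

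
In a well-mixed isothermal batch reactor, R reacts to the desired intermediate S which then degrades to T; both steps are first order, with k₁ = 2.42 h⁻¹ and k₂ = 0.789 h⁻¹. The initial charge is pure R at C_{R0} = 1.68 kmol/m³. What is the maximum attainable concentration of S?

At the optimum, C_{S,max}/C_{R0} = (k₁/k₂)^[k₂/(k₂−k₁)].
= (2.42/0.789)^(0.789/(0.789−2.42)) = (3.067)^(-0.4838) = 0.5815.
C_{S,max} = 0.5815×1.68 = 0.977 kmol/m³.

0.977 kmol/m³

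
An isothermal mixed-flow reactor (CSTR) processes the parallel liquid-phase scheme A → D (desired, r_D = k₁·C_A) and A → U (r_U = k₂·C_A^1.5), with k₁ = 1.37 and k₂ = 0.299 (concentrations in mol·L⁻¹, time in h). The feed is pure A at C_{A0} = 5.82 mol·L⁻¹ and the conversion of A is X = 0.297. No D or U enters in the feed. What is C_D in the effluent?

1.20 mol·L⁻¹

Exit C_A = C_{A0}(1−X) = 5.82×0.703 = 4.091 mol·L⁻¹.
Rates in a CSTR are evaluated at the outlet concentration: r_D = 1.37×4.091 = 5.605, r_U = 0.299×4.091^1.5 = 2.475.
Fraction of consumed A going to D: r_D/(r_D+r_U) = 0.6937.
C_D = 0.6937·C_{A0}·X = 0.6937×5.82×0.297 = 1.20 mol·L⁻¹.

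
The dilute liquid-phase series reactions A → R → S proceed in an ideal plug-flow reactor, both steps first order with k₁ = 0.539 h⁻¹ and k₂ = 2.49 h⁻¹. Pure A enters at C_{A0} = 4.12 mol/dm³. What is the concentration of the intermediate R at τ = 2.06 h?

Solving the coupled first-order balances gives C_R(τ) = [k₁/(k₂−k₁)]·C_{A0}·(e^(−k₁τ) − e^(−k₂τ)).
e^(−k₁τ) = e^(−0.539×2.06) = e^(−1.110) = 0.3294; e^(−k₂τ) = e^(−5.129) = 0.005920.
C_R = 0.539×4.12/(2.49−0.539) × (0.3294−0.005920) = 1.138×0.3235 = 0.3682 mol/dm³.

0.368 mol/dm³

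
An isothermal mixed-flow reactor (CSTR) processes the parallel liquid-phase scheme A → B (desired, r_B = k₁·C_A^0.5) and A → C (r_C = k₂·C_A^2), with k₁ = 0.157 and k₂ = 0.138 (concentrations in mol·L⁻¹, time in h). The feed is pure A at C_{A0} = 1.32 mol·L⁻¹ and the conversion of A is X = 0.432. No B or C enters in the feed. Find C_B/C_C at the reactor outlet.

1.75

Exit C_A = C_{A0}(1−X) = 1.32×0.568 = 0.7498 mol·L⁻¹.
In a CSTR the entire volume is at exit conditions, so r_B = 0.157×0.7498^0.5 = 0.1359 and r_C = 0.138×0.7498^2 = 0.07758.
Overall selectivity = C_B/C_C = r_Bτ/(r_Cτ) = r_B/r_C = 1.75.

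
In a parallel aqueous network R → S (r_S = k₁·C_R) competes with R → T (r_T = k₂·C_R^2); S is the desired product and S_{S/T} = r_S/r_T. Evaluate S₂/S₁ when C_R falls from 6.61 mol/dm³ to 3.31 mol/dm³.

2.00

S_{S/T} = (k₁/k₂)·C_R⁻¹, so S₂/S₁ = (C_{R,2}/C_{R,1})⁻¹.
= 6.61/3.31 = 2.00.
Selectivity toward S rises as C_R falls — low-concentration operation is favoured.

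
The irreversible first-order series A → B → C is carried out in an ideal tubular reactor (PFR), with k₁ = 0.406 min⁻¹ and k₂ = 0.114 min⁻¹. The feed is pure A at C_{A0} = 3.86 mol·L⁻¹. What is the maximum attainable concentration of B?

2.35 mol·L⁻¹

At the optimum, C_{B,max}/C_{A0} = (k₁/k₂)^[k₂/(k₂−k₁)].
= (0.406/0.114)^(0.114/(0.114−0.406)) = (3.561)^(-0.3904) = 0.6090.
C_{B,max} = 0.6090×3.86 = 2.35 mol·L⁻¹.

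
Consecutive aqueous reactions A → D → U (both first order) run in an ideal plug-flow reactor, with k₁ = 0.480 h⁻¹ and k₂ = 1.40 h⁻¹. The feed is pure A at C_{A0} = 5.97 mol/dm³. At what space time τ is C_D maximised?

Setting dC_D/dτ = 0 gives τ_opt = ln(k₂/k₁)/(k₂−k₁).
= ln(1.40/0.480)/(1.40−0.480) = ln(2.917)/0.9200 = 1.070/0.9200 = 1.16 h.

1.16 h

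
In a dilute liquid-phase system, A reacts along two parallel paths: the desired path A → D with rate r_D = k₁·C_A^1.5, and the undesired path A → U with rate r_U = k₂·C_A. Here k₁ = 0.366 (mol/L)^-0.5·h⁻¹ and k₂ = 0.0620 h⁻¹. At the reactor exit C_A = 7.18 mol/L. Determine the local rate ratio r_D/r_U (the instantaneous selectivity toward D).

S_{D/U} = r_D/r_U = (k₁·C_A^1.5)/(k₂·C_A) = (k₁/k₂)·C_A^0.5.
= (0.366×7.180^1.5) / (0.0620×7.180) = 7.042/0.4452 = 15.8.

15.8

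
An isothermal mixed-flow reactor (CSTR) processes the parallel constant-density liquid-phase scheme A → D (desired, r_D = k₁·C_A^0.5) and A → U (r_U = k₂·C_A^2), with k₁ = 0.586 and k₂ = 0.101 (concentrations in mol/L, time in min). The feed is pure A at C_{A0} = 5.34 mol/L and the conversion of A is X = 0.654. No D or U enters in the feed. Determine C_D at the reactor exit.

Exit C_A = C_{A0}(1−X) = 5.34×0.346 = 1.848 mol/L.
In a CSTR the entire volume is at exit conditions, so r_D = 0.586×1.848^0.5 = 0.7965 and r_U = 0.101×1.848^2 = 0.3448.
Fraction of consumed A going to D: r_D/(r_D+r_U) = 0.6979.
C_D = 0.6979·C_{A0}·X = 0.6979×5.34×0.654 = 2.44 mol/L.

2.44 mol/L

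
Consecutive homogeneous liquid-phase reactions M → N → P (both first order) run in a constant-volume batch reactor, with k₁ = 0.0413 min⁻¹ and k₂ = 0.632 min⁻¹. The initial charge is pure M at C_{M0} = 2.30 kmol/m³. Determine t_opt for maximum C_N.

4.62 min

For first-order series the maximum of C_N occurs at t_opt = ln(k₂/k₁)/(k₂−k₁).
= ln(0.632/0.0413)/(0.632−0.0413) = ln(15.30)/0.5907 = 2.728/0.5907 = 4.62 min.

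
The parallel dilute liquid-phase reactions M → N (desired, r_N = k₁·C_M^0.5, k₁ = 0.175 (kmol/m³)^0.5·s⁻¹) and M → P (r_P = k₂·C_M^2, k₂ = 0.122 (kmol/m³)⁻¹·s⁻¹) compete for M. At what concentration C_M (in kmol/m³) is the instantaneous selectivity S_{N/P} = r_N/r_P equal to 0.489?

2.05 kmol/m³

S_{N/P} = (k₁/k₂)·C_M^-1.5 ⇒ C_M = (S·k₂/k₁)^(1/(-1.5)).
= (0.489×0.122/0.175)^(-0.6667) = (0.3409)^(-0.6667) = 2.05 kmol/m³.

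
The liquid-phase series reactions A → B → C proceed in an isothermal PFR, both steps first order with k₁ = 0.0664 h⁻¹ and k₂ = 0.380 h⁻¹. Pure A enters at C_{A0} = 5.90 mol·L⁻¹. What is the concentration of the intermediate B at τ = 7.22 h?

0.693 mol·L⁻¹

For first-order series with pure A initially, C_B(τ) = k₁C_{A0}/(k₂−k₁)·(e^(−k₁τ) − e^(−k₂τ)).
e^(−k₁τ) = e^(−0.0664×7.22) = e^(−0.4794) = 0.6191; e^(−k₂τ) = e^(−2.744) = 0.06434.
C_B = 0.0664×5.90/(0.380−0.0664) × (0.6191−0.06434) = 1.249×0.5548 = 0.6931 mol·L⁻¹.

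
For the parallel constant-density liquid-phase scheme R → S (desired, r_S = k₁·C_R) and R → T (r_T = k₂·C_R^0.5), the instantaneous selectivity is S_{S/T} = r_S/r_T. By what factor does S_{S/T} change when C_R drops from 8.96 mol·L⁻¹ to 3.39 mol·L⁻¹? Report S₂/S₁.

0.615

S_{S/T} = (k₁/k₂)·C_R^0.5, so S₂/S₁ = (C_{R,2}/C_{R,1})^0.5.
= (3.39/8.96)^0.5 = (0.3783)^0.5 = 0.615.
Selectivity toward S falls as C_R falls — high-concentration operation is favoured.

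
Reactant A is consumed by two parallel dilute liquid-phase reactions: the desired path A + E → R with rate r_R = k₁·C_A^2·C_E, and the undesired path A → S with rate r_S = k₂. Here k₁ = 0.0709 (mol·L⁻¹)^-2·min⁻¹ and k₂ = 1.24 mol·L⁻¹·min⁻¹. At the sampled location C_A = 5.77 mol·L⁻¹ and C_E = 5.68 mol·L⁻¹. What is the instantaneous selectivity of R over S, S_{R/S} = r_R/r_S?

10.8

S_{R/S} = r_R/r_S = (k₁·C_A^2·C_E)/(k₂) = (k₁/k₂)·C_A^2·C_E.
= (0.0709×5.770^2×5.680) / (1.24) = 13.41/1.240 = 10.8.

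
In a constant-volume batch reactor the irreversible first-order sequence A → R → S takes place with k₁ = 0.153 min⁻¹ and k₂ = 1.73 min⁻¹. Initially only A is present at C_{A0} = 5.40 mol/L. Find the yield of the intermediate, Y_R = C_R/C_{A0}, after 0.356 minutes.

For first-order series with pure A initially, C_R(t) = k₁C_{A0}/(k₂−k₁)·(e^(−k₁t) − e^(−k₂t)).
e^(−k₁t) = e^(−0.153×0.356) = e^(−0.05447) = 0.9470; e^(−k₂t) = e^(−0.6159) = 0.5402.
C_R = 0.153×5.40/(1.73−0.153) × (0.9470−0.5402) = 0.5239×0.4068 = 0.2131 mol/L.
Y_R = C_R/C_{A0} = 0.2131/5.40 = 0.0395.

0.0395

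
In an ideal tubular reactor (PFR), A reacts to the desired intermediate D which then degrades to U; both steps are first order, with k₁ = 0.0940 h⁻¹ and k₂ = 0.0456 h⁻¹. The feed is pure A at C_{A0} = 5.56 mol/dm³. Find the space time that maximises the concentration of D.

For first-order series the maximum of C_D occurs at τ_opt = ln(k₂/k₁)/(k₂−k₁).
= ln(0.0456/0.0940)/(0.0456−0.0940) = ln(0.4851)/-0.04840 = -0.7234/-0.04840 = 14.9 h.

14.9 h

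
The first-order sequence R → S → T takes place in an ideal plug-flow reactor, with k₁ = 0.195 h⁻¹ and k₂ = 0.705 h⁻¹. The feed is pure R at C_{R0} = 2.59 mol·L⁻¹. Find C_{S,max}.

For a first-order series the maximum intermediate yield is C_{S,max}/C_{R0} = (k₁/k₂)^[k₂/(k₂−k₁)].
= (0.195/0.705)^(0.705/(0.705−0.195)) = (0.2766)^(1.382) = 0.1692.
C_{S,max} = 0.1692×2.59 = 0.438 mol·L⁻¹.

0.438 mol·L⁻¹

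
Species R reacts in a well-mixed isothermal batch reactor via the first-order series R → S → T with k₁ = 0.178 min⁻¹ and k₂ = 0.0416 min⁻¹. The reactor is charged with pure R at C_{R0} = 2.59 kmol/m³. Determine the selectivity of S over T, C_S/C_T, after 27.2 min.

For first-order series with pure R initially, C_S(t) = k₁C_{R0}/(k₂−k₁)·(e^(−k₁t) − e^(−k₂t)).
e^(−k₁t) = e^(−0.178×27.2) = e^(−4.842) = 0.007894; e^(−k₂t) = e^(−1.132) = 0.3225.
C_S = 0.178×2.59/(0.0416−0.178) × (0.007894−0.3225) = (-3.380)×(-0.3146) = 1.063 kmol/m³.
C_R = C_{R0}e^(−k₁t) = 0.02045 kmol/m³, so C_T = C_{R0}−C_R−C_S = 1.506 kmol/m³; C_S/C_T = 0.706.

0.706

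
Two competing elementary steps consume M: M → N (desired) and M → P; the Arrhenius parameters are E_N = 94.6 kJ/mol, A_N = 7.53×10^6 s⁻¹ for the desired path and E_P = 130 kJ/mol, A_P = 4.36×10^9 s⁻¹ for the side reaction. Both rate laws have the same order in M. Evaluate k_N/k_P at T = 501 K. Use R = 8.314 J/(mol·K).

8.48

With equal orders, S_{N/P} = k_N/k_P = (A_N/A_P)·exp[(E_P−E_N)/(RT)].
(E_P−E_N)/(RT) = (130−94.6)×10³/(8.314×501) = 35400/4165 = 8.499.
k_N/k_P = (7.53×10^6/4.36×10^9)·exp(8.499) = 0.001727 × 4909 = 8.48.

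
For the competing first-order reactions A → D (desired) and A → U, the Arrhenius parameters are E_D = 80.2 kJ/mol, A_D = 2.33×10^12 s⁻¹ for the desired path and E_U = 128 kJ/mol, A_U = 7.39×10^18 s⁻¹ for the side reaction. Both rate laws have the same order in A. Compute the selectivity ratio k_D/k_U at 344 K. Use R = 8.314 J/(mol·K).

5.72

Since both paths have the same order in A, the concentration cancels and S_{D/U} = k_D/k_U = (A_D/A_U)·exp[(E_U−E_D)/(RT)].
(E_U−E_D)/(RT) = (128−80.2)×10³/(8.314×344) = 47800/2860 = 16.71.
k_D/k_U = (2.33×10^12/7.39×10^18)·exp(16.71) = 3.153×10^-7 × 1.813×10^7 = 5.72.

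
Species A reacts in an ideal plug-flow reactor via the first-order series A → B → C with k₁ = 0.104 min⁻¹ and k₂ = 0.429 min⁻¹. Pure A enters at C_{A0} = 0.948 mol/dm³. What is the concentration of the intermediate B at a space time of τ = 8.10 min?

0.121 mol/dm³

For first-order series with pure A initially, C_B(τ) = k₁C_{A0}/(k₂−k₁)·(e^(−k₁τ) − e^(−k₂τ)).
e^(−k₁τ) = e^(−0.104×8.10) = e^(−0.8424) = 0.4307; e^(−k₂τ) = e^(−3.475) = 0.03096.
C_B = 0.104×0.948/(0.429−0.104) × (0.4307−0.03096) = 0.3034×0.3997 = 0.1213 mol/dm³.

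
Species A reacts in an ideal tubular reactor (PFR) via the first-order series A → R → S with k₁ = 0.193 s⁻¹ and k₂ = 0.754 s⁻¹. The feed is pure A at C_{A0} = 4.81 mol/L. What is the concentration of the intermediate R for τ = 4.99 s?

The intermediate concentration in a first-order A→B→C sequence is C_R = k₁C_{A0}(e^(−k₁τ) − e^(−k₂τ))/(k₂−k₁).
e^(−k₁τ) = e^(−0.193×4.99) = e^(−0.9631) = 0.3817; e^(−k₂τ) = e^(−3.762) = 0.02323.
C_R = 0.193×4.81/(0.754−0.193) × (0.3817−0.02323) = 1.655×0.3585 = 0.5932 mol/L.

0.593 mol/L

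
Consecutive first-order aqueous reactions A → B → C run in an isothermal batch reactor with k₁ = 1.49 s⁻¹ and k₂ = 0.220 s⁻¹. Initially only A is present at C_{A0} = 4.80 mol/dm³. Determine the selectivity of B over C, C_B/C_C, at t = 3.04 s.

Solving the coupled first-order balances gives C_B(t) = [k₁/(k₂−k₁)]·C_{A0}·(e^(−k₁t) − e^(−k₂t)).
e^(−k₁t) = e^(−1.49×3.04) = e^(−4.530) = 0.01078; e^(−k₂t) = e^(−0.6688) = 0.5123.
C_B = 1.49×4.80/(0.220−1.49) × (0.01078−0.5123) = (-5.631)×(-0.5015) = 2.824 mol/dm³.
C_A = C_{A0}e^(−k₁t) = 0.05177 mol/dm³, so C_C = C_{A0}−C_A−C_B = 1.924 mol/dm³; C_B/C_C = 1.47.

1.47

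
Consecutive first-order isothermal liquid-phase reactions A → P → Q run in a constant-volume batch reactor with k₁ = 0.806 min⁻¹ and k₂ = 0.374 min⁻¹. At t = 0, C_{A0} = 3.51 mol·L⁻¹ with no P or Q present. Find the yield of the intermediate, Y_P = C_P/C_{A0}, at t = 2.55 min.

0.480

Solving the coupled first-order balances gives C_P(t) = [k₁/(k₂−k₁)]·C_{A0}·(e^(−k₁t) − e^(−k₂t)).
e^(−k₁t) = e^(−0.806×2.55) = e^(−2.055) = 0.1281; e^(−k₂t) = e^(−0.9537) = 0.3853.
C_P = 0.806×3.51/(0.374−0.806) × (0.1281−0.3853) = (-6.549)×(-0.2573) = 1.685 mol·L⁻¹.
Y_P = C_P/C_{A0} = 1.685/3.51 = 0.480.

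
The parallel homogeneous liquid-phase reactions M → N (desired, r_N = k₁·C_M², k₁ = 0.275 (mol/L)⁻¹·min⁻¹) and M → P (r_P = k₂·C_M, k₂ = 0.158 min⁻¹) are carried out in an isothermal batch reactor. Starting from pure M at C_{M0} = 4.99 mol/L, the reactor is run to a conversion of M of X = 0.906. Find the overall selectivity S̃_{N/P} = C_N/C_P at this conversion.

3.70

C_M = C_{M0}(1−X) = 0.4691 mol/L.
Along a PFR/batch, dC_P/dC_M = −r_P/(r_N+r_P) = −k₂/(k₂+k₁·C_M).
Integrating from C_{M0} to C_M: C_P = (0.158/0.275)·ln[(0.158+0.275·4.99)/(0.158+0.275·0.469)] = 0.5745·ln(1.530/0.2870) = 0.9616 mol/L.
Then C_N = (C_{M0}−C_M) − C_P = 4.521 − 0.9616 = 3.559 mol/L.
S̃_{N/P} = C_N/C_P = 3.559/0.9616 = 3.70.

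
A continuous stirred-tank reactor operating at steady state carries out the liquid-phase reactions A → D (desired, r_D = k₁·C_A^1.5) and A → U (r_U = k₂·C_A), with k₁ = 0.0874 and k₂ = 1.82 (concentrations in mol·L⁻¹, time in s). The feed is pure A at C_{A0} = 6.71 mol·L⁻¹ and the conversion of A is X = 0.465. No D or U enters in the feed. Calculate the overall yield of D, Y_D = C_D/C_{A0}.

Exit C_A = C_{A0}(1−X) = 6.71×0.535 = 3.590 mol·L⁻¹.
Rates in a CSTR are evaluated at the outlet concentration: r_D = 0.0874×3.590^1.5 = 0.5945, r_U = 1.82×3.590 = 6.534.
Fraction of consumed A going to D: r_D/(r_D+r_U) = 0.08340.
C_D = 0.08340·C_{A0}·X = 0.08340×6.71×0.465 = 0.260 mol·L⁻¹; Y_D = C_D/C_{A0} = 0.0388.

0.0388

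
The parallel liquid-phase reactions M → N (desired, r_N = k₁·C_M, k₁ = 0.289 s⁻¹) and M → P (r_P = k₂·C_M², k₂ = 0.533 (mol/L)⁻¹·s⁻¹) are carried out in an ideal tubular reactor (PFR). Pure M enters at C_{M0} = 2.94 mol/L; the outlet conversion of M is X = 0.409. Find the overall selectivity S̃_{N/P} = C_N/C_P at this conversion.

0.236

C_M = C_{M0}(1−X) = 1.738 mol/L.
Along a PFR/batch, dC_N/dC_M = −r_N/(r_N+r_P) = −k₁/(k₁+k₂·C_M).
Integrating from C_{M0} to C_M: C_N = (0.289/0.533)·ln[(0.289+0.533·2.94)/(0.289+0.533·1.74)] = 0.5422·ln(1.856/1.215) = 0.2297 mol/L.
C_P = (C_{M0}−C_M)−C_N = 0.9728 mol/L; S̃_{N/P} = 0.2297/0.9728 = 0.236.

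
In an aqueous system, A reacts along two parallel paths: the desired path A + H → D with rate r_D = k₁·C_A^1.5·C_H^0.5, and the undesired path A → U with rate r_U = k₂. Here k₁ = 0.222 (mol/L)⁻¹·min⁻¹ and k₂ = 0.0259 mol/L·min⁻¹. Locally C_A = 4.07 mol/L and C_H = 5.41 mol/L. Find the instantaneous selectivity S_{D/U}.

S_{D/U} = r_D/r_U = (k₁·C_A^1.5·C_H^0.5)/(k₂) = (k₁/k₂)·C_A^1.5·C_H^0.5.
= (0.222×4.070^1.5×5.410^0.5) / (0.0259) = 4.240/0.02590 = 164.

164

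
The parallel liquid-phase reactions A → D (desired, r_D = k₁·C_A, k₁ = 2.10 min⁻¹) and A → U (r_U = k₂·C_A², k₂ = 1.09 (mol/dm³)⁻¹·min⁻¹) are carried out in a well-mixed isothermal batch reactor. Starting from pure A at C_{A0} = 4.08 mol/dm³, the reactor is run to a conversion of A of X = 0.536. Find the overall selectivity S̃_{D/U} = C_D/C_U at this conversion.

0.663

C_A = C_{A0}(1−X) = 1.893 mol/dm³.
Along a PFR/batch, dC_D/dC_A = −r_D/(r_D+r_U) = −k₁/(k₁+k₂·C_A).
Integrating from C_{A0} to C_A: C_D = (2.10/1.09)·ln[(2.10+1.09·4.08)/(2.10+1.09·1.89)] = 1.927·ln(6.547/4.164) = 0.8721 mol/dm³.
C_U = (C_{A0}−C_A)−C_D = 1.315 mol/dm³; S̃_{D/U} = 0.8721/1.315 = 0.663.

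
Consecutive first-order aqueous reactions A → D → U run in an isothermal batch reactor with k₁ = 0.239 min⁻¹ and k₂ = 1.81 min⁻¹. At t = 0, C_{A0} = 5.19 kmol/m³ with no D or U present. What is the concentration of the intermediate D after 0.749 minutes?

0.457 kmol/m³

Solving the coupled first-order balances gives C_D(t) = [k₁/(k₂−k₁)]·C_{A0}·(e^(−k₁t) − e^(−k₂t)).
e^(−k₁t) = e^(−0.239×0.749) = e^(−0.1790) = 0.8361; e^(−k₂t) = e^(−1.356) = 0.2578.
C_D = 0.239×5.19/(1.81−0.239) × (0.8361−0.2578) = 0.7896×0.5783 = 0.4566 kmol/m³.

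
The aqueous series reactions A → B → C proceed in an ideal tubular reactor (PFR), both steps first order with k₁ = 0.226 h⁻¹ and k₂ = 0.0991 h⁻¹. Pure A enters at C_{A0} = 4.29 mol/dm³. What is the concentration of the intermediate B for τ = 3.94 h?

The intermediate concentration in a first-order A→B→C sequence is C_B = k₁C_{A0}(e^(−k₁τ) − e^(−k₂τ))/(k₂−k₁).
e^(−k₁τ) = e^(−0.226×3.94) = e^(−0.8904) = 0.4105; e^(−k₂τ) = e^(−0.3905) = 0.6767.
C_B = 0.226×4.29/(0.0991−0.226) × (0.4105−0.6767) = (-7.640)×(-0.2663) = 2.034 mol/dm³.

2.03 mol/dm³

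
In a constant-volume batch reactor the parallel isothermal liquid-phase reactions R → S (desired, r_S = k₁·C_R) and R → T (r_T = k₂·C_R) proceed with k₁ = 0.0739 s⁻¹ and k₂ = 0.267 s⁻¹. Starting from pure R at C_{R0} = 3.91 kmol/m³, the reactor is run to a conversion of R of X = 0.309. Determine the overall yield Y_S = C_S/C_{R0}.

C_R = C_{R0}(1−X) = 2.702 kmol/m³.
Both paths are first order in R, so the instantaneous fraction to S is constant: dC_S/d(−C_R) = k₁/(k₁+k₂) = 0.2168.
C_S = 0.2168·(C_{R0}−C_R) = 0.2168×1.208 = 0.262 kmol/m³.
Y_S = C_S/C_{R0} = 0.2619/3.91 = 0.0670.

0.0670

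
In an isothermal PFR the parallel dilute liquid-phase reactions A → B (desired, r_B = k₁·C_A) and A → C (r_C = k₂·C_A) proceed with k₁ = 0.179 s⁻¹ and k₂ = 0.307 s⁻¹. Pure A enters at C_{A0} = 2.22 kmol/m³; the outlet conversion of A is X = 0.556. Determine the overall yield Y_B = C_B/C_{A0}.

0.205

C_A = C_{A0}(1−X) = 0.9857 kmol/m³.
Both paths are first order in A, so the instantaneous fraction to B is constant: dC_B/d(−C_A) = k₁/(k₁+k₂) = 0.3683.
C_B = 0.3683·(C_{A0}−C_A) = 0.3683×1.234 = 0.455 kmol/m³.
Y_B = C_B/C_{A0} = 0.4546/2.22 = 0.205.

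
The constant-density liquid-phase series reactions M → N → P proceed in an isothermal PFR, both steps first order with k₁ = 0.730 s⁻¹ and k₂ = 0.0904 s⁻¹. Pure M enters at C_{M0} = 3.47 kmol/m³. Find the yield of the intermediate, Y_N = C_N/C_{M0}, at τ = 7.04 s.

0.597

For first-order series with pure M initially, C_N(τ) = k₁C_{M0}/(k₂−k₁)·(e^(−k₁τ) − e^(−k₂τ)).
e^(−k₁τ) = e^(−0.730×7.04) = e^(−5.139) = 0.005862; e^(−k₂τ) = e^(−0.6364) = 0.5292.
C_N = 0.730×3.47/(0.0904−0.730) × (0.005862−0.5292) = (-3.960)×(-0.5233) = 2.073 kmol/m³.
Y_N = C_N/C_{M0} = 2.073/3.47 = 0.597.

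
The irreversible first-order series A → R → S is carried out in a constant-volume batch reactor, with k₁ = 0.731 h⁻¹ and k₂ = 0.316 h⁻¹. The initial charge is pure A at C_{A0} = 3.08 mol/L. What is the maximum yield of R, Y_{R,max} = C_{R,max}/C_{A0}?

0.528

Evaluating C_R at t_opt = ln(k₂/k₁)/(k₂−k₁) gives C_{R,max}/C_{A0} = (k₁/k₂)^[k₂/(k₂−k₁)].
= (0.731/0.316)^(0.316/(0.316−0.731)) = (2.313)^(-0.7614) = 0.5280.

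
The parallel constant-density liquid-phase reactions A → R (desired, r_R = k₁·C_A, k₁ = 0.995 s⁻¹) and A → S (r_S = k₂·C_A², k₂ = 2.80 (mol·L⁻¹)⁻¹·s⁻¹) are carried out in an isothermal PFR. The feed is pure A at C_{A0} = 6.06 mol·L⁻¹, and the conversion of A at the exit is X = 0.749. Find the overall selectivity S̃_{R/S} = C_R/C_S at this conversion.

C_A = C_{A0}(1−X) = 1.521 mol·L⁻¹.
Along a PFR/batch, dC_R/dC_A = −r_R/(r_R+r_S) = −k₁/(k₁+k₂·C_A).
Integrating from C_{A0} to C_A: C_R = (0.995/2.80)·ln[(0.995+2.80·6.06)/(0.995+2.80·1.52)] = 0.3554·ln(17.96/5.254) = 0.4369 mol·L⁻¹.
C_S = (C_{A0}−C_A)−C_R = 4.102 mol·L⁻¹; S̃_{R/S} = 0.4369/4.102 = 0.106.

0.106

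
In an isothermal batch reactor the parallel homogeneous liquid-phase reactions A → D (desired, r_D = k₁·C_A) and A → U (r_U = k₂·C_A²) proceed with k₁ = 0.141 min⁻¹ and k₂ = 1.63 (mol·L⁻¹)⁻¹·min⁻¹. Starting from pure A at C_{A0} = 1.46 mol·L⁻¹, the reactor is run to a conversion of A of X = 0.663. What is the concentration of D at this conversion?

C_A = C_{A0}(1−X) = 0.4920 mol·L⁻¹.
Along a PFR/batch, dC_D/dC_A = −r_D/(r_D+r_U) = −k₁/(k₁+k₂·C_A).
Integrating from C_{A0} to C_A: C_D = (0.141/1.63)·ln[(0.141+1.63·1.46)/(0.141+1.63·0.492)] = 0.08650·ln(2.521/0.9430) = 0.08506 mol·L⁻¹.

0.0851 mol·L⁻¹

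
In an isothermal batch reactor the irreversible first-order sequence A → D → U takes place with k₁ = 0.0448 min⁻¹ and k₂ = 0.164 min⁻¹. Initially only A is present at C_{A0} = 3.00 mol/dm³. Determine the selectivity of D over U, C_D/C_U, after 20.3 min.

For first-order series with pure A initially, C_D(t) = k₁C_{A0}/(k₂−k₁)·(e^(−k₁t) − e^(−k₂t)).
e^(−k₁t) = e^(−0.0448×20.3) = e^(−0.9094) = 0.4027; e^(−k₂t) = e^(−3.329) = 0.03582.
C_D = 0.0448×3.00/(0.164−0.0448) × (0.4027−0.03582) = 1.128×0.3669 = 0.4137 mol/dm³.
C_A = C_{A0}e^(−k₁t) = 1.208 mol/dm³, so C_U = C_{A0}−C_A−C_D = 1.378 mol/dm³; C_D/C_U = 0.300.

0.300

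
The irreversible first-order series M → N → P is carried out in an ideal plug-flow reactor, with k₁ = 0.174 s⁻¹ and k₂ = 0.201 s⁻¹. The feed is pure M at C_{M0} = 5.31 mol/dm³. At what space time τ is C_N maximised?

5.34 s

The intermediate peaks when r₁ = r₂, i.e. k₁e^(−k₁τ) = k₂e^(−k₂τ), giving τ_opt = ln(k₂/k₁)/(k₂−k₁).
= ln(0.201/0.174)/(0.201−0.174) = ln(1.155)/0.02700 = 0.1442/0.02700 = 5.34 s.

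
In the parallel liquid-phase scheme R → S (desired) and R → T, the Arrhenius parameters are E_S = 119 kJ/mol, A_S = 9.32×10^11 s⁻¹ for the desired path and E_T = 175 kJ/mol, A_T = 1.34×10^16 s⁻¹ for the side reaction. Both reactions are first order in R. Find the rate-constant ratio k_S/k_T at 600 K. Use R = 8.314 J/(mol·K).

k_S/k_T = (A_S/A_T)·exp[−(E_S−E_T)/(RT)] = (A_S/A_T)·exp[(E_T−E_S)/(RT)].
(E_T−E_S)/(RT) = (175−119)×10³/(8.314×600) = 56000/4988 = 11.23.
k_S/k_T = (9.32×10^11/1.34×10^16)·exp(11.23) = 6.955×10^-5 × 75060 = 5.22.

5.22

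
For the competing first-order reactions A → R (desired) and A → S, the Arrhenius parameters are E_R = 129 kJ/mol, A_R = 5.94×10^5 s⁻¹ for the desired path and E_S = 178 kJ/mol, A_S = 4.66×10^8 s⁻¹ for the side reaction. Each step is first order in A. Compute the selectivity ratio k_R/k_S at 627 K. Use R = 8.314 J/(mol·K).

Since both paths have the same order in A, the concentration cancels and S_{R/S} = k_R/k_S = (A_R/A_S)·exp[(E_S−E_R)/(RT)].
(E_S−E_R)/(RT) = (178−129)×10³/(8.314×627) = 49000/5213 = 9.400.
k_R/k_S = (5.94×10^5/4.66×10^8)·exp(9.400) = 0.001275 × 12086 = 15.4.

15.4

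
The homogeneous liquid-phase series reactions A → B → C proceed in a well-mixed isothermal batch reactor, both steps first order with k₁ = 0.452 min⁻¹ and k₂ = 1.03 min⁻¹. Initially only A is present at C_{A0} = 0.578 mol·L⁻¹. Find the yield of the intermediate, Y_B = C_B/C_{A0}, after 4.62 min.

For first-order series with pure A initially, C_B(t) = k₁C_{A0}/(k₂−k₁)·(e^(−k₁t) − e^(−k₂t)).
e^(−k₁t) = e^(−0.452×4.62) = e^(−2.088) = 0.1239; e^(−k₂t) = e^(−4.759) = 0.008578.
C_B = 0.452×0.578/(1.03−0.452) × (0.1239−0.008578) = 0.4520×0.1153 = 0.05213 mol·L⁻¹.
Y_B = C_B/C_{A0} = 0.05213/0.578 = 0.0902.

0.0902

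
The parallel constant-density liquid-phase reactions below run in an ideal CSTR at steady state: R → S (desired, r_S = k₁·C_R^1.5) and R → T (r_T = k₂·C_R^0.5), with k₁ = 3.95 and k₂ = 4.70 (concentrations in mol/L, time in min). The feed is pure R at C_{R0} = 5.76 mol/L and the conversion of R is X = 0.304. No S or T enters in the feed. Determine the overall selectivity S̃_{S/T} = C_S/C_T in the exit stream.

3.37

Exit C_R = C_{R0}(1−X) = 5.76×0.696 = 4.009 mol/L.
In a CSTR the entire volume is at exit conditions, so r_S = 3.95×4.009^1.5 = 31.71 and r_T = 4.70×4.009^0.5 = 9.411.
Overall selectivity = C_S/C_T = r_Sτ/(r_Tτ) = r_S/r_T = 3.37.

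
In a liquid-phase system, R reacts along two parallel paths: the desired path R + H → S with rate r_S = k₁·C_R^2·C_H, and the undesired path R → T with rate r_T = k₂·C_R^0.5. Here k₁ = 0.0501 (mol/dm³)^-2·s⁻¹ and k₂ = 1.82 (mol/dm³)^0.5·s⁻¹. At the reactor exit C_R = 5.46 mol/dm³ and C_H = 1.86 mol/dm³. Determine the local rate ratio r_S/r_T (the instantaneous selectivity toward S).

S_{S/T} = r_S/r_T = (k₁·C_R^2·C_H)/(k₂·C_R^0.5) = (k₁/k₂)·C_R^1.5·C_H.
= (0.0501×5.460^2×1.860) / (1.82×5.460^0.5) = 2.778/4.253 = 0.653.
Since the desired path is higher order in R, keeping C_R high (PFR or concentrated feed) favours S.

0.653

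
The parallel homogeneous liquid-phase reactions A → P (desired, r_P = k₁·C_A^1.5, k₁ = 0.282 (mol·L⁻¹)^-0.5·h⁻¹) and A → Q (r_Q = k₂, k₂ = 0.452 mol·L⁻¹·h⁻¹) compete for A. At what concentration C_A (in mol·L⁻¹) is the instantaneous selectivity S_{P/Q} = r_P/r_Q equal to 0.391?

S_{P/Q} = (k₁/k₂)·C_A^1.5 ⇒ C_A = (S·k₂/k₁)^(1/1.5).
= (0.391×0.452/0.282)^(0.6667) = (0.6267)^(0.6667) = 0.732 mol·L⁻¹.

0.732 mol·L⁻¹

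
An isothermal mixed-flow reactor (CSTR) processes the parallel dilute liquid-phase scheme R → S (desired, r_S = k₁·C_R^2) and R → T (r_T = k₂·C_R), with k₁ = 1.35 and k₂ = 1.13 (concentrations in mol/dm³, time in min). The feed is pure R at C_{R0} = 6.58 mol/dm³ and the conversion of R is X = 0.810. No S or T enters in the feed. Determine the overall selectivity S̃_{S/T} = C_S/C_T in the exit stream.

1.49

Exit C_R = C_{R0}(1−X) = 6.58×0.190 = 1.250 mol/dm³.
Rates in a CSTR are evaluated at the outlet concentration: r_S = 1.35×1.250^2 = 2.110, r_T = 1.13×1.250 = 1.413.
Overall selectivity = C_S/C_T = r_Sτ/(r_Tτ) = r_S/r_T = 1.49.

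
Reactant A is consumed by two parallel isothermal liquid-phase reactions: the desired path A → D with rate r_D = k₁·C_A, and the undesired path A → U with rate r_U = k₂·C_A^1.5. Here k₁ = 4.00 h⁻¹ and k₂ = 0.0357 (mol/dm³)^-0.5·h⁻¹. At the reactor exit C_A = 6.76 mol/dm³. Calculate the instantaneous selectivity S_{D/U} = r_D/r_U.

43.1

S_{D/U} = r_D/r_U = (k₁·C_A)/(k₂·C_A^1.5) = (k₁/k₂)·C_A^-0.5.
= (4.00×6.760) / (0.0357×6.760^1.5) = 27.04/0.6275 = 43.1.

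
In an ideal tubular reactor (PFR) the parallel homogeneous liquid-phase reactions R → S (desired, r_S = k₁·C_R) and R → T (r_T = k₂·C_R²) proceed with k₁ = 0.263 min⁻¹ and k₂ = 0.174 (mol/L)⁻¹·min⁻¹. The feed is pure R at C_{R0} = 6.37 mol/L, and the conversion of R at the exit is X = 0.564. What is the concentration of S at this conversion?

C_R = C_{R0}(1−X) = 2.777 mol/L.
Along a PFR/batch, dC_S/dC_R = −r_S/(r_S+r_T) = −k₁/(k₁+k₂·C_R).
Integrating from C_{R0} to C_R: C_S = (0.263/0.174)·ln[(0.263+0.174·6.37)/(0.263+0.174·2.78)] = 1.511·ln(1.371/0.7463) = 0.9198 mol/L.

0.920 mol/L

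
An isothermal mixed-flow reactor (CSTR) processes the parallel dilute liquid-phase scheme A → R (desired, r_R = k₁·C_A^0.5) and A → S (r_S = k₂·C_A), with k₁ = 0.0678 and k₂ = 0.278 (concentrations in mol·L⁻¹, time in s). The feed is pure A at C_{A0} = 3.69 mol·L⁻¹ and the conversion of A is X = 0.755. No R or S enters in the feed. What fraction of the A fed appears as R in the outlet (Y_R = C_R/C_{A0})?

0.154

Exit C_A = C_{A0}(1−X) = 3.69×0.245 = 0.9041 mol·L⁻¹.
In a CSTR the entire volume is at exit conditions, so r_R = 0.0678×0.9041^0.5 = 0.06447 and r_S = 0.278×0.9041 = 0.2513.
Fraction of consumed A going to R: r_R/(r_R+r_S) = 0.2041.
C_R = 0.2041·C_{A0}·X = 0.2041×3.69×0.755 = 0.569 mol·L⁻¹; Y_R = C_R/C_{A0} = 0.154.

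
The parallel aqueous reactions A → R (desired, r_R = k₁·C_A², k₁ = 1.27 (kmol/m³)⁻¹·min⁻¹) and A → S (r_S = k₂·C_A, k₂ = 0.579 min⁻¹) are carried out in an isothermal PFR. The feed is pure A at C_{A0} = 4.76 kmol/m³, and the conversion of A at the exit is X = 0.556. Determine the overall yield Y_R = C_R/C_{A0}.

C_A = C_{A0}(1−X) = 2.113 kmol/m³.
Along a PFR/batch, dC_S/dC_A = −r_S/(r_R+r_S) = −k₂/(k₂+k₁·C_A).
Integrating from C_{A0} to C_A: C_S = (0.579/1.27)·ln[(0.579+1.27·4.76)/(0.579+1.27·2.11)] = 0.4559·ln(6.624/3.263) = 0.3228 kmol/m³.
Then C_R = (C_{A0}−C_A) − C_S = 2.647 − 0.3228 = 2.324 kmol/m³.
Y_R = C_R/C_{A0} = 2.324/4.76 = 0.488.

0.488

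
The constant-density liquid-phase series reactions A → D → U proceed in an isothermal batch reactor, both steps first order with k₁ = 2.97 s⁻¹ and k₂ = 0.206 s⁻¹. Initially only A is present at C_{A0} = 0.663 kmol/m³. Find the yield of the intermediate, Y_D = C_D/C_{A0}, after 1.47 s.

Solving the coupled first-order balances gives C_D(t) = [k₁/(k₂−k₁)]·C_{A0}·(e^(−k₁t) − e^(−k₂t)).
e^(−k₁t) = e^(−2.97×1.47) = e^(−4.366) = 0.01270; e^(−k₂t) = e^(−0.3028) = 0.7387.
C_D = 2.97×0.663/(0.206−2.97) × (0.01270−0.7387) = (-0.7124)×(-0.7260) = 0.5172 kmol/m³.
Y_D = C_D/C_{A0} = 0.5172/0.663 = 0.780.

0.780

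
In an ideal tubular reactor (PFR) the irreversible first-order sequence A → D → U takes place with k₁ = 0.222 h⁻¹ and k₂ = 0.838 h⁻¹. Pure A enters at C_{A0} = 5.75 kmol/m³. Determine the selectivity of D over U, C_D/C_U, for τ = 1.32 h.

1.43

The intermediate concentration in a first-order A→B→C sequence is C_D = k₁C_{A0}(e^(−k₁τ) − e^(−k₂τ))/(k₂−k₁).
e^(−k₁τ) = e^(−0.222×1.32) = e^(−0.2930) = 0.7460; e^(−k₂τ) = e^(−1.106) = 0.3308.
C_D = 0.222×5.75/(0.838−0.222) × (0.7460−0.3308) = 2.072×0.4152 = 0.8603 kmol/m³.
C_A = C_{A0}e^(−k₁τ) = 4.289 kmol/m³, so C_U = C_{A0}−C_A−C_D = 0.6002 kmol/m³; C_D/C_U = 1.43.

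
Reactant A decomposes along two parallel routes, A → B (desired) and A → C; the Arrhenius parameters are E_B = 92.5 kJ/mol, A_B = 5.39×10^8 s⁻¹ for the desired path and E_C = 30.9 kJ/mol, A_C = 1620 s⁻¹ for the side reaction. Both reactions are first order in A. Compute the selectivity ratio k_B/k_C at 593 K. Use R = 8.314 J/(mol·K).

Since both paths have the same order in A, the concentration cancels and S_{B/C} = k_B/k_C = (A_B/A_C)·exp[(E_C−E_B)/(RT)].
(E_C−E_B)/(RT) = (30.9−92.5)×10³/(8.314×593) = -61600/4930 = -12.49.
k_B/k_C = (5.39×10^8/1620)·exp(-12.49) = 3.327×10^5 × 3.748×10^-6 = 1.25.
Since E_B > E_C, raising the temperature improves selectivity toward B.

1.25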